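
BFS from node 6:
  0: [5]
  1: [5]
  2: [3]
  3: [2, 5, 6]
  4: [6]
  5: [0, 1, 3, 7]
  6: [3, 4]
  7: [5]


Visit 6, enqueue [3, 4]
Visit 3, enqueue [2, 5]
Visit 4, enqueue []
Visit 2, enqueue []
Visit 5, enqueue [0, 1, 7]
Visit 0, enqueue []
Visit 1, enqueue []
Visit 7, enqueue []

BFS order: [6, 3, 4, 2, 5, 0, 1, 7]


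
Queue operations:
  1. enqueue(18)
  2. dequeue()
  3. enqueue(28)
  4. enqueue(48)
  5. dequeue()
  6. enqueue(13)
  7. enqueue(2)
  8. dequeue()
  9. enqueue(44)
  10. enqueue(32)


enqueue(18) -> [18]
dequeue()->18, []
enqueue(28) -> [28]
enqueue(48) -> [28, 48]
dequeue()->28, [48]
enqueue(13) -> [48, 13]
enqueue(2) -> [48, 13, 2]
dequeue()->48, [13, 2]
enqueue(44) -> [13, 2, 44]
enqueue(32) -> [13, 2, 44, 32]

Final queue: [13, 2, 44, 32]


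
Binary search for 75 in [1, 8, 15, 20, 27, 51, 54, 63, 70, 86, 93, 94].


Step 1: lo=0, hi=11, mid=5, val=51
Step 2: lo=6, hi=11, mid=8, val=70
Step 3: lo=9, hi=11, mid=10, val=93
Step 4: lo=9, hi=9, mid=9, val=86

Not found


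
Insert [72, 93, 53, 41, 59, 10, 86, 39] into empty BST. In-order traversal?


Insert 72: root
Insert 93: R from 72
Insert 53: L from 72
Insert 41: L from 72 -> L from 53
Insert 59: L from 72 -> R from 53
Insert 10: L from 72 -> L from 53 -> L from 41
Insert 86: R from 72 -> L from 93
Insert 39: L from 72 -> L from 53 -> L from 41 -> R from 10

In-order: [10, 39, 41, 53, 59, 72, 86, 93]


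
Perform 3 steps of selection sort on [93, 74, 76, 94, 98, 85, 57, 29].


Initial: [93, 74, 76, 94, 98, 85, 57, 29]
Step 1: min=29 at 7
  Swap: [29, 74, 76, 94, 98, 85, 57, 93]
Step 2: min=57 at 6
  Swap: [29, 57, 76, 94, 98, 85, 74, 93]
Step 3: min=74 at 6
  Swap: [29, 57, 74, 94, 98, 85, 76, 93]

After 3 steps: [29, 57, 74, 94, 98, 85, 76, 93]


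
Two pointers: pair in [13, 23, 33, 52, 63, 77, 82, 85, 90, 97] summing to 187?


lo=0(13)+hi=9(97)=110
lo=1(23)+hi=9(97)=120
lo=2(33)+hi=9(97)=130
lo=3(52)+hi=9(97)=149
lo=4(63)+hi=9(97)=160
lo=5(77)+hi=9(97)=174
lo=6(82)+hi=9(97)=179
lo=7(85)+hi=9(97)=182
lo=8(90)+hi=9(97)=187

Yes: 90+97=187


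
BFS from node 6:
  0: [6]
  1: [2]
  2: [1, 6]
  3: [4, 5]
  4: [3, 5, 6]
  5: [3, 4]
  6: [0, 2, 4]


Visit 6, enqueue [0, 2, 4]
Visit 0, enqueue []
Visit 2, enqueue [1]
Visit 4, enqueue [3, 5]
Visit 1, enqueue []
Visit 3, enqueue []
Visit 5, enqueue []

BFS order: [6, 0, 2, 4, 1, 3, 5]


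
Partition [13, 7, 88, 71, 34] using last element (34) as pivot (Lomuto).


Pivot: 34
  13 <= 34: advance i (no swap)
  7 <= 34: advance i (no swap)
Place pivot at 2: [13, 7, 34, 71, 88]

Partitioned: [13, 7, 34, 71, 88]


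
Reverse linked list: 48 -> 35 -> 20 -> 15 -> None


Step 1: curr=48, set curr.next=prev(None) | reversed so far: 48
Step 2: curr=35, set curr.next=prev(48) | reversed so far: 35 -> 48
Step 3: curr=20, set curr.next=prev(35) | reversed so far: 20 -> 35 -> 48
Step 4: curr=15, set curr.next=prev(20) | reversed so far: 15 -> 20 -> 35 -> 48

15 -> 20 -> 35 -> 48 -> None


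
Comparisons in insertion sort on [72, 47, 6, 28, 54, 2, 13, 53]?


Algorithm: insertion sort
Input: [72, 47, 6, 28, 54, 2, 13, 53]
Sorted: [2, 6, 13, 28, 47, 53, 54, 72]

21


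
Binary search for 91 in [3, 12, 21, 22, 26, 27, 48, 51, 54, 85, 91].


Step 1: lo=0, hi=10, mid=5, val=27
Step 2: lo=6, hi=10, mid=8, val=54
Step 3: lo=9, hi=10, mid=9, val=85
Step 4: lo=10, hi=10, mid=10, val=91

Found at index 10


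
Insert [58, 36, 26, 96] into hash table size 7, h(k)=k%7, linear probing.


Insert 58: h=2 -> slot 2
Insert 36: h=1 -> slot 1
Insert 26: h=5 -> slot 5
Insert 96: h=5, 1 probes -> slot 6

Table: [None, 36, 58, None, None, 26, 96]


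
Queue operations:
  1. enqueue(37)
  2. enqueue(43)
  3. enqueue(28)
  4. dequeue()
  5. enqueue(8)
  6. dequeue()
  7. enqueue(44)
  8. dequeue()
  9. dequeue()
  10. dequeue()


enqueue(37) -> [37]
enqueue(43) -> [37, 43]
enqueue(28) -> [37, 43, 28]
dequeue()->37, [43, 28]
enqueue(8) -> [43, 28, 8]
dequeue()->43, [28, 8]
enqueue(44) -> [28, 8, 44]
dequeue()->28, [8, 44]
dequeue()->8, [44]
dequeue()->44, []

Final queue: []


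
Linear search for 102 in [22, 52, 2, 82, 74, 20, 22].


i=0: 22!=102
i=1: 52!=102
i=2: 2!=102
i=3: 82!=102
i=4: 74!=102
i=5: 20!=102
i=6: 22!=102

Not found, 7 comps


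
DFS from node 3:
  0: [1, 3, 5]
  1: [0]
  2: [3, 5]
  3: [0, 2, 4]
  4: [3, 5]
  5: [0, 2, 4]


Visit 3, push [4, 2, 0]
Visit 0, push [5, 1]
Visit 1, push []
Visit 5, push [4, 2]
Visit 2, push []
Visit 4, push []

DFS order: [3, 0, 1, 5, 2, 4]


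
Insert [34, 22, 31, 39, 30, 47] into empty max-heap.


Insert 34: [34]
Insert 22: [34, 22]
Insert 31: [34, 22, 31]
Insert 39: [39, 34, 31, 22]
Insert 30: [39, 34, 31, 22, 30]
Insert 47: [47, 34, 39, 22, 30, 31]

Final heap: [47, 34, 39, 22, 30, 31]


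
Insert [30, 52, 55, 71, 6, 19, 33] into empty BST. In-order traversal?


Insert 30: root
Insert 52: R from 30
Insert 55: R from 30 -> R from 52
Insert 71: R from 30 -> R from 52 -> R from 55
Insert 6: L from 30
Insert 19: L from 30 -> R from 6
Insert 33: R from 30 -> L from 52

In-order: [6, 19, 30, 33, 52, 55, 71]


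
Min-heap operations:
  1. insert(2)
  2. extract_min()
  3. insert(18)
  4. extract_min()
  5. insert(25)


insert(2) -> [2]
extract_min()->2, []
insert(18) -> [18]
extract_min()->18, []
insert(25) -> [25]

Final heap: [25]


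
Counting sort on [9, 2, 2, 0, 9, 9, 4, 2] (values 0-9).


Input: [9, 2, 2, 0, 9, 9, 4, 2]
Counts: [1, 0, 3, 0, 1, 0, 0, 0, 0, 3]

Sorted: [0, 2, 2, 2, 4, 9, 9, 9]


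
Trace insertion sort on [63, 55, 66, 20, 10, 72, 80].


Initial: [63, 55, 66, 20, 10, 72, 80]
Insert 55: [55, 63, 66, 20, 10, 72, 80]
Insert 66: [55, 63, 66, 20, 10, 72, 80]
Insert 20: [20, 55, 63, 66, 10, 72, 80]
Insert 10: [10, 20, 55, 63, 66, 72, 80]
Insert 72: [10, 20, 55, 63, 66, 72, 80]
Insert 80: [10, 20, 55, 63, 66, 72, 80]

Sorted: [10, 20, 55, 63, 66, 72, 80]


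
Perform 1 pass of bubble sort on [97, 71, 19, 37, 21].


Initial: [97, 71, 19, 37, 21]
Pass 1: [71, 19, 37, 21, 97] (4 swaps)

After 1 pass: [71, 19, 37, 21, 97]


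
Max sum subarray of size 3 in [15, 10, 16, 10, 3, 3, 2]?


[0:3]: 41
[1:4]: 36
[2:5]: 29
[3:6]: 16
[4:7]: 8

Max: 41 at [0:3]


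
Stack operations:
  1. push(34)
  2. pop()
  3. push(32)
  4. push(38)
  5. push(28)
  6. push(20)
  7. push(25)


push(34) -> [34]
pop()->34, []
push(32) -> [32]
push(38) -> [32, 38]
push(28) -> [32, 38, 28]
push(20) -> [32, 38, 28, 20]
push(25) -> [32, 38, 28, 20, 25]

Final stack: [32, 38, 28, 20, 25]


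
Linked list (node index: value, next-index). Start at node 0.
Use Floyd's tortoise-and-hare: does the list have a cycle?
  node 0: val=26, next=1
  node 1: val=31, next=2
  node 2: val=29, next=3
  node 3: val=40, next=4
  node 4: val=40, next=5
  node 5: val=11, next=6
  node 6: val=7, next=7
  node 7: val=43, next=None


Floyd's tortoise (slow, +1) and hare (fast, +2):
  init: slow=0, fast=0
  step 1: slow=1, fast=2
  step 2: slow=2, fast=4
  step 3: slow=3, fast=6
  step 4: fast 6->7->None, no cycle

Cycle: no


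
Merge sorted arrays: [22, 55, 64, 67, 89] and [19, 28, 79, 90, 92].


Take 19 from B
Take 22 from A
Take 28 from B
Take 55 from A
Take 64 from A
Take 67 from A
Take 79 from B
Take 89 from A

Merged: [19, 22, 28, 55, 64, 67, 79, 89, 90, 92]


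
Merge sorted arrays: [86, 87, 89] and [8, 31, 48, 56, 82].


Take 8 from B
Take 31 from B
Take 48 from B
Take 56 from B
Take 82 from B

Merged: [8, 31, 48, 56, 82, 86, 87, 89]


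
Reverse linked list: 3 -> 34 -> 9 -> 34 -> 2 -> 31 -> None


Step 1: curr=3, set curr.next=prev(None) | reversed so far: 3
Step 2: curr=34, set curr.next=prev(3) | reversed so far: 34 -> 3
Step 3: curr=9, set curr.next=prev(34) | reversed so far: 9 -> 34 -> 3
Step 4: curr=34, set curr.next=prev(9) | reversed so far: 34 -> 9 -> 34 -> 3
Step 5: curr=2, set curr.next=prev(34) | reversed so far: 2 -> 34 -> 9 -> 34 -> 3
Step 6: curr=31, set curr.next=prev(2) | reversed so far: 31 -> 2 -> 34 -> 9 -> 34 -> 3

31 -> 2 -> 34 -> 9 -> 34 -> 3 -> None


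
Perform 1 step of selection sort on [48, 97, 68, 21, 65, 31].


Initial: [48, 97, 68, 21, 65, 31]
Step 1: min=21 at 3
  Swap: [21, 97, 68, 48, 65, 31]

After 1 step: [21, 97, 68, 48, 65, 31]


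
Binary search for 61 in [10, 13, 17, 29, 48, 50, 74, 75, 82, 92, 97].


Step 1: lo=0, hi=10, mid=5, val=50
Step 2: lo=6, hi=10, mid=8, val=82
Step 3: lo=6, hi=7, mid=6, val=74

Not found


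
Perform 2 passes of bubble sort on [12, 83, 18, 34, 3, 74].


Initial: [12, 83, 18, 34, 3, 74]
Pass 1: [12, 18, 34, 3, 74, 83] (4 swaps)
Pass 2: [12, 18, 3, 34, 74, 83] (1 swaps)

After 2 passes: [12, 18, 3, 34, 74, 83]


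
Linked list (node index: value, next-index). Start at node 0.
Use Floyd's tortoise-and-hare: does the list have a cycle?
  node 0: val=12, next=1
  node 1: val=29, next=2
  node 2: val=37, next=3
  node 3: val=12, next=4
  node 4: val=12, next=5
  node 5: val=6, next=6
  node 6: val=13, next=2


Floyd's tortoise (slow, +1) and hare (fast, +2):
  init: slow=0, fast=0
  step 1: slow=1, fast=2
  step 2: slow=2, fast=4
  step 3: slow=3, fast=6
  step 4: slow=4, fast=3
  step 5: slow=5, fast=5
  slow == fast at node 5: cycle detected

Cycle: yes


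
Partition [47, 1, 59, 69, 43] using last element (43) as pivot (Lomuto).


Pivot: 43
  1 <= 43: swap -> [1, 47, 59, 69, 43]
Place pivot at 1: [1, 43, 59, 69, 47]

Partitioned: [1, 43, 59, 69, 47]


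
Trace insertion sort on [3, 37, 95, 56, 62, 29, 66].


Initial: [3, 37, 95, 56, 62, 29, 66]
Insert 37: [3, 37, 95, 56, 62, 29, 66]
Insert 95: [3, 37, 95, 56, 62, 29, 66]
Insert 56: [3, 37, 56, 95, 62, 29, 66]
Insert 62: [3, 37, 56, 62, 95, 29, 66]
Insert 29: [3, 29, 37, 56, 62, 95, 66]
Insert 66: [3, 29, 37, 56, 62, 66, 95]

Sorted: [3, 29, 37, 56, 62, 66, 95]


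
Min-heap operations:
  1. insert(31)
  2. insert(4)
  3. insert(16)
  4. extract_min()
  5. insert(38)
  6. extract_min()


insert(31) -> [31]
insert(4) -> [4, 31]
insert(16) -> [4, 31, 16]
extract_min()->4, [16, 31]
insert(38) -> [16, 31, 38]
extract_min()->16, [31, 38]

Final heap: [31, 38]


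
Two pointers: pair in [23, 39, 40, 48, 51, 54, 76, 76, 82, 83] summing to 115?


lo=0(23)+hi=9(83)=106
lo=1(39)+hi=9(83)=122
lo=1(39)+hi=8(82)=121
lo=1(39)+hi=7(76)=115

Yes: 39+76=115


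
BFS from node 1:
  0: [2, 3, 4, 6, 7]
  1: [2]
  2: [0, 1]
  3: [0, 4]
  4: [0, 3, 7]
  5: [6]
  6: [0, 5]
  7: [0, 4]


Visit 1, enqueue [2]
Visit 2, enqueue [0]
Visit 0, enqueue [3, 4, 6, 7]
Visit 3, enqueue []
Visit 4, enqueue []
Visit 6, enqueue [5]
Visit 7, enqueue []
Visit 5, enqueue []

BFS order: [1, 2, 0, 3, 4, 6, 7, 5]


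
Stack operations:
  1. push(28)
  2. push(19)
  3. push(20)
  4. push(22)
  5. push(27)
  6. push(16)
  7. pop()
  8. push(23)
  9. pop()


push(28) -> [28]
push(19) -> [28, 19]
push(20) -> [28, 19, 20]
push(22) -> [28, 19, 20, 22]
push(27) -> [28, 19, 20, 22, 27]
push(16) -> [28, 19, 20, 22, 27, 16]
pop()->16, [28, 19, 20, 22, 27]
push(23) -> [28, 19, 20, 22, 27, 23]
pop()->23, [28, 19, 20, 22, 27]

Final stack: [28, 19, 20, 22, 27]


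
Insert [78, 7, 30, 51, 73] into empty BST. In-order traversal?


Insert 78: root
Insert 7: L from 78
Insert 30: L from 78 -> R from 7
Insert 51: L from 78 -> R from 7 -> R from 30
Insert 73: L from 78 -> R from 7 -> R from 30 -> R from 51

In-order: [7, 30, 51, 73, 78]


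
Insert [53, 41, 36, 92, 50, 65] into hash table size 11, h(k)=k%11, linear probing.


Insert 53: h=9 -> slot 9
Insert 41: h=8 -> slot 8
Insert 36: h=3 -> slot 3
Insert 92: h=4 -> slot 4
Insert 50: h=6 -> slot 6
Insert 65: h=10 -> slot 10

Table: [None, None, None, 36, 92, None, 50, None, 41, 53, 65]


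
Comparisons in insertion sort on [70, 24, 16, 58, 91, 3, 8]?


Algorithm: insertion sort
Input: [70, 24, 16, 58, 91, 3, 8]
Sorted: [3, 8, 16, 24, 58, 70, 91]

17


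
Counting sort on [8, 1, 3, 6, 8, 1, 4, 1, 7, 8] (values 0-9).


Input: [8, 1, 3, 6, 8, 1, 4, 1, 7, 8]
Counts: [0, 3, 0, 1, 1, 0, 1, 1, 3, 0]

Sorted: [1, 1, 1, 3, 4, 6, 7, 8, 8, 8]


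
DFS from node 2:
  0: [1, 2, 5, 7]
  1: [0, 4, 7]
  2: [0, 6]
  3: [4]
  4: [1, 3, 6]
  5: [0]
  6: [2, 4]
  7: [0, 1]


Visit 2, push [6, 0]
Visit 0, push [7, 5, 1]
Visit 1, push [7, 4]
Visit 4, push [6, 3]
Visit 3, push []
Visit 6, push []
Visit 7, push []
Visit 5, push []

DFS order: [2, 0, 1, 4, 3, 6, 7, 5]


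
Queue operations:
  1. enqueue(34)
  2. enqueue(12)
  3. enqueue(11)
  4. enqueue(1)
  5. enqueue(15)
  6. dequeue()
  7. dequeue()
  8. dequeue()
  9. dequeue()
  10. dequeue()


enqueue(34) -> [34]
enqueue(12) -> [34, 12]
enqueue(11) -> [34, 12, 11]
enqueue(1) -> [34, 12, 11, 1]
enqueue(15) -> [34, 12, 11, 1, 15]
dequeue()->34, [12, 11, 1, 15]
dequeue()->12, [11, 1, 15]
dequeue()->11, [1, 15]
dequeue()->1, [15]
dequeue()->15, []

Final queue: []


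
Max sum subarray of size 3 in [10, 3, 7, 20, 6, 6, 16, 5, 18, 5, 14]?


[0:3]: 20
[1:4]: 30
[2:5]: 33
[3:6]: 32
[4:7]: 28
[5:8]: 27
[6:9]: 39
[7:10]: 28
[8:11]: 37

Max: 39 at [6:9]


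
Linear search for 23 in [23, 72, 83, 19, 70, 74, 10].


i=0: 23==23 found!

Found at 0, 1 comps


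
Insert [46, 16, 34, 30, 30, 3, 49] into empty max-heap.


Insert 46: [46]
Insert 16: [46, 16]
Insert 34: [46, 16, 34]
Insert 30: [46, 30, 34, 16]
Insert 30: [46, 30, 34, 16, 30]
Insert 3: [46, 30, 34, 16, 30, 3]
Insert 49: [49, 30, 46, 16, 30, 3, 34]

Final heap: [49, 30, 46, 16, 30, 3, 34]


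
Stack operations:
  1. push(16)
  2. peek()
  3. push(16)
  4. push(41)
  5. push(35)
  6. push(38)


push(16) -> [16]
peek()->16
push(16) -> [16, 16]
push(41) -> [16, 16, 41]
push(35) -> [16, 16, 41, 35]
push(38) -> [16, 16, 41, 35, 38]

Final stack: [16, 16, 41, 35, 38]


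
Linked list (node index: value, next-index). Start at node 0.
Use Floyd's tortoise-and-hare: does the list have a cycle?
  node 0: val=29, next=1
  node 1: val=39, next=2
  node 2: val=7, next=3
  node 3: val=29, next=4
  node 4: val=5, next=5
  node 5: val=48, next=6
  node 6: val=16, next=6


Floyd's tortoise (slow, +1) and hare (fast, +2):
  init: slow=0, fast=0
  step 1: slow=1, fast=2
  step 2: slow=2, fast=4
  step 3: slow=3, fast=6
  step 4: slow=4, fast=6
  step 5: slow=5, fast=6
  step 6: slow=6, fast=6
  slow == fast at node 6: cycle detected

Cycle: yes


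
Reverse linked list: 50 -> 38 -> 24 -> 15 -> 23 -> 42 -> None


Step 1: curr=50, set curr.next=prev(None) | reversed so far: 50
Step 2: curr=38, set curr.next=prev(50) | reversed so far: 38 -> 50
Step 3: curr=24, set curr.next=prev(38) | reversed so far: 24 -> 38 -> 50
Step 4: curr=15, set curr.next=prev(24) | reversed so far: 15 -> 24 -> 38 -> 50
Step 5: curr=23, set curr.next=prev(15) | reversed so far: 23 -> 15 -> 24 -> 38 -> 50
Step 6: curr=42, set curr.next=prev(23) | reversed so far: 42 -> 23 -> 15 -> 24 -> 38 -> 50

42 -> 23 -> 15 -> 24 -> 38 -> 50 -> None


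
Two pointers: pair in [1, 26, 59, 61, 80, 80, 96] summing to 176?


lo=0(1)+hi=6(96)=97
lo=1(26)+hi=6(96)=122
lo=2(59)+hi=6(96)=155
lo=3(61)+hi=6(96)=157
lo=4(80)+hi=6(96)=176

Yes: 80+96=176


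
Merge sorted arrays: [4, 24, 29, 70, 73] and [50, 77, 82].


Take 4 from A
Take 24 from A
Take 29 from A
Take 50 from B
Take 70 from A
Take 73 from A

Merged: [4, 24, 29, 50, 70, 73, 77, 82]


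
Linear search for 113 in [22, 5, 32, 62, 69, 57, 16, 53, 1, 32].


i=0: 22!=113
i=1: 5!=113
i=2: 32!=113
i=3: 62!=113
i=4: 69!=113
i=5: 57!=113
i=6: 16!=113
i=7: 53!=113
i=8: 1!=113
i=9: 32!=113

Not found, 10 comps


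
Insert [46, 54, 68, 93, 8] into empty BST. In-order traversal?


Insert 46: root
Insert 54: R from 46
Insert 68: R from 46 -> R from 54
Insert 93: R from 46 -> R from 54 -> R from 68
Insert 8: L from 46

In-order: [8, 46, 54, 68, 93]


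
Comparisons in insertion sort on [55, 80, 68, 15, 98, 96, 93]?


Algorithm: insertion sort
Input: [55, 80, 68, 15, 98, 96, 93]
Sorted: [15, 55, 68, 80, 93, 96, 98]

12


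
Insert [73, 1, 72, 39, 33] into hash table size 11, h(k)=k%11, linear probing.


Insert 73: h=7 -> slot 7
Insert 1: h=1 -> slot 1
Insert 72: h=6 -> slot 6
Insert 39: h=6, 2 probes -> slot 8
Insert 33: h=0 -> slot 0

Table: [33, 1, None, None, None, None, 72, 73, 39, None, None]


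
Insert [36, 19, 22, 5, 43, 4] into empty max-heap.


Insert 36: [36]
Insert 19: [36, 19]
Insert 22: [36, 19, 22]
Insert 5: [36, 19, 22, 5]
Insert 43: [43, 36, 22, 5, 19]
Insert 4: [43, 36, 22, 5, 19, 4]

Final heap: [43, 36, 22, 5, 19, 4]


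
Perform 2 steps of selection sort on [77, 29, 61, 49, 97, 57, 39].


Initial: [77, 29, 61, 49, 97, 57, 39]
Step 1: min=29 at 1
  Swap: [29, 77, 61, 49, 97, 57, 39]
Step 2: min=39 at 6
  Swap: [29, 39, 61, 49, 97, 57, 77]

After 2 steps: [29, 39, 61, 49, 97, 57, 77]


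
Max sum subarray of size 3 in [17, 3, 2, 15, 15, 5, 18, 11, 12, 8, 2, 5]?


[0:3]: 22
[1:4]: 20
[2:5]: 32
[3:6]: 35
[4:7]: 38
[5:8]: 34
[6:9]: 41
[7:10]: 31
[8:11]: 22
[9:12]: 15

Max: 41 at [6:9]


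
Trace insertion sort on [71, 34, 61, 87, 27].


Initial: [71, 34, 61, 87, 27]
Insert 34: [34, 71, 61, 87, 27]
Insert 61: [34, 61, 71, 87, 27]
Insert 87: [34, 61, 71, 87, 27]
Insert 27: [27, 34, 61, 71, 87]

Sorted: [27, 34, 61, 71, 87]


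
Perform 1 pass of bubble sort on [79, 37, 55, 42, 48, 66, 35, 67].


Initial: [79, 37, 55, 42, 48, 66, 35, 67]
Pass 1: [37, 55, 42, 48, 66, 35, 67, 79] (7 swaps)

After 1 pass: [37, 55, 42, 48, 66, 35, 67, 79]


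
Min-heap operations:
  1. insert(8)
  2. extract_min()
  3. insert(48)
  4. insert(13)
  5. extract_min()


insert(8) -> [8]
extract_min()->8, []
insert(48) -> [48]
insert(13) -> [13, 48]
extract_min()->13, [48]

Final heap: [48]


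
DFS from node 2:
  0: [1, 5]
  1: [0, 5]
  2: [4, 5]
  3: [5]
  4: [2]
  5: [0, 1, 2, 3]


Visit 2, push [5, 4]
Visit 4, push []
Visit 5, push [3, 1, 0]
Visit 0, push [1]
Visit 1, push []
Visit 3, push []

DFS order: [2, 4, 5, 0, 1, 3]


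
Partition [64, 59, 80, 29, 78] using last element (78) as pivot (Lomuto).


Pivot: 78
  64 <= 78: advance i (no swap)
  59 <= 78: advance i (no swap)
  29 <= 78: swap -> [64, 59, 29, 80, 78]
Place pivot at 3: [64, 59, 29, 78, 80]

Partitioned: [64, 59, 29, 78, 80]


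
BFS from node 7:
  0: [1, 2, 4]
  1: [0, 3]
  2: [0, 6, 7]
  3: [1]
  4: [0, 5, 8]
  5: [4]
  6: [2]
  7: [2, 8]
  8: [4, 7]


Visit 7, enqueue [2, 8]
Visit 2, enqueue [0, 6]
Visit 8, enqueue [4]
Visit 0, enqueue [1]
Visit 6, enqueue []
Visit 4, enqueue [5]
Visit 1, enqueue [3]
Visit 5, enqueue []
Visit 3, enqueue []

BFS order: [7, 2, 8, 0, 6, 4, 1, 5, 3]


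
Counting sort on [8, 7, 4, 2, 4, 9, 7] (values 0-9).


Input: [8, 7, 4, 2, 4, 9, 7]
Counts: [0, 0, 1, 0, 2, 0, 0, 2, 1, 1]

Sorted: [2, 4, 4, 7, 7, 8, 9]


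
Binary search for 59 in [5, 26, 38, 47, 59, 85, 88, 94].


Step 1: lo=0, hi=7, mid=3, val=47
Step 2: lo=4, hi=7, mid=5, val=85
Step 3: lo=4, hi=4, mid=4, val=59

Found at index 4


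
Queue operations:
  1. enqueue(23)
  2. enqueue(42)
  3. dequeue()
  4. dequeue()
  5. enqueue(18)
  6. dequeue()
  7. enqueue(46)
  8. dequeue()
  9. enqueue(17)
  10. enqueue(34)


enqueue(23) -> [23]
enqueue(42) -> [23, 42]
dequeue()->23, [42]
dequeue()->42, []
enqueue(18) -> [18]
dequeue()->18, []
enqueue(46) -> [46]
dequeue()->46, []
enqueue(17) -> [17]
enqueue(34) -> [17, 34]

Final queue: [17, 34]


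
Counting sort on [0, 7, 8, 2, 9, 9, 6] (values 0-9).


Input: [0, 7, 8, 2, 9, 9, 6]
Counts: [1, 0, 1, 0, 0, 0, 1, 1, 1, 2]

Sorted: [0, 2, 6, 7, 8, 9, 9]


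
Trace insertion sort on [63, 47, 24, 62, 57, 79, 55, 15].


Initial: [63, 47, 24, 62, 57, 79, 55, 15]
Insert 47: [47, 63, 24, 62, 57, 79, 55, 15]
Insert 24: [24, 47, 63, 62, 57, 79, 55, 15]
Insert 62: [24, 47, 62, 63, 57, 79, 55, 15]
Insert 57: [24, 47, 57, 62, 63, 79, 55, 15]
Insert 79: [24, 47, 57, 62, 63, 79, 55, 15]
Insert 55: [24, 47, 55, 57, 62, 63, 79, 15]
Insert 15: [15, 24, 47, 55, 57, 62, 63, 79]

Sorted: [15, 24, 47, 55, 57, 62, 63, 79]


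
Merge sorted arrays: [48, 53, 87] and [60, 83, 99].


Take 48 from A
Take 53 from A
Take 60 from B
Take 83 from B
Take 87 from A

Merged: [48, 53, 60, 83, 87, 99]


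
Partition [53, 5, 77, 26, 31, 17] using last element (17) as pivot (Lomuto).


Pivot: 17
  5 <= 17: swap -> [5, 53, 77, 26, 31, 17]
Place pivot at 1: [5, 17, 77, 26, 31, 53]

Partitioned: [5, 17, 77, 26, 31, 53]


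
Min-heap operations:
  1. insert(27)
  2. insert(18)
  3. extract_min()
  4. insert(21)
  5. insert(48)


insert(27) -> [27]
insert(18) -> [18, 27]
extract_min()->18, [27]
insert(21) -> [21, 27]
insert(48) -> [21, 27, 48]

Final heap: [21, 27, 48]


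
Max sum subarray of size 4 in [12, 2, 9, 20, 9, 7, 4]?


[0:4]: 43
[1:5]: 40
[2:6]: 45
[3:7]: 40

Max: 45 at [2:6]


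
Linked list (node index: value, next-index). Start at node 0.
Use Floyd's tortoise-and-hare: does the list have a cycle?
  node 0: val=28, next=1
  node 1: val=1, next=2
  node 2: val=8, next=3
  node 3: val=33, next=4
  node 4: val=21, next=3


Floyd's tortoise (slow, +1) and hare (fast, +2):
  init: slow=0, fast=0
  step 1: slow=1, fast=2
  step 2: slow=2, fast=4
  step 3: slow=3, fast=4
  step 4: slow=4, fast=4
  slow == fast at node 4: cycle detected

Cycle: yes


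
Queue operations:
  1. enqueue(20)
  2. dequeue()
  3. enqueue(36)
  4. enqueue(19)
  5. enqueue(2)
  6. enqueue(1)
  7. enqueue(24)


enqueue(20) -> [20]
dequeue()->20, []
enqueue(36) -> [36]
enqueue(19) -> [36, 19]
enqueue(2) -> [36, 19, 2]
enqueue(1) -> [36, 19, 2, 1]
enqueue(24) -> [36, 19, 2, 1, 24]

Final queue: [36, 19, 2, 1, 24]


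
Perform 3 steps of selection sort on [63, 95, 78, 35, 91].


Initial: [63, 95, 78, 35, 91]
Step 1: min=35 at 3
  Swap: [35, 95, 78, 63, 91]
Step 2: min=63 at 3
  Swap: [35, 63, 78, 95, 91]
Step 3: min=78 at 2
  Swap: [35, 63, 78, 95, 91]

After 3 steps: [35, 63, 78, 95, 91]


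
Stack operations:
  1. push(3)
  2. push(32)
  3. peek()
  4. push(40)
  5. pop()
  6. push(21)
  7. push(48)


push(3) -> [3]
push(32) -> [3, 32]
peek()->32
push(40) -> [3, 32, 40]
pop()->40, [3, 32]
push(21) -> [3, 32, 21]
push(48) -> [3, 32, 21, 48]

Final stack: [3, 32, 21, 48]


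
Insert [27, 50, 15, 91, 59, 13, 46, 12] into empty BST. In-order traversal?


Insert 27: root
Insert 50: R from 27
Insert 15: L from 27
Insert 91: R from 27 -> R from 50
Insert 59: R from 27 -> R from 50 -> L from 91
Insert 13: L from 27 -> L from 15
Insert 46: R from 27 -> L from 50
Insert 12: L from 27 -> L from 15 -> L from 13

In-order: [12, 13, 15, 27, 46, 50, 59, 91]


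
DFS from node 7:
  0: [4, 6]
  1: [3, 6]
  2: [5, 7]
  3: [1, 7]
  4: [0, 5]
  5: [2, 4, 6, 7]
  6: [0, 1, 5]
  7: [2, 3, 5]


Visit 7, push [5, 3, 2]
Visit 2, push [5]
Visit 5, push [6, 4]
Visit 4, push [0]
Visit 0, push [6]
Visit 6, push [1]
Visit 1, push [3]
Visit 3, push []

DFS order: [7, 2, 5, 4, 0, 6, 1, 3]


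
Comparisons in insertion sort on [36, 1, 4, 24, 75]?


Algorithm: insertion sort
Input: [36, 1, 4, 24, 75]
Sorted: [1, 4, 24, 36, 75]

6


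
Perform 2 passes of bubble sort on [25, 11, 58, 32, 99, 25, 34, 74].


Initial: [25, 11, 58, 32, 99, 25, 34, 74]
Pass 1: [11, 25, 32, 58, 25, 34, 74, 99] (5 swaps)
Pass 2: [11, 25, 32, 25, 34, 58, 74, 99] (2 swaps)

After 2 passes: [11, 25, 32, 25, 34, 58, 74, 99]


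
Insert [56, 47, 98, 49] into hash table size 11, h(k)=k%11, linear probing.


Insert 56: h=1 -> slot 1
Insert 47: h=3 -> slot 3
Insert 98: h=10 -> slot 10
Insert 49: h=5 -> slot 5

Table: [None, 56, None, 47, None, 49, None, None, None, None, 98]


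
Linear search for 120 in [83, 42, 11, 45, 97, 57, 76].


i=0: 83!=120
i=1: 42!=120
i=2: 11!=120
i=3: 45!=120
i=4: 97!=120
i=5: 57!=120
i=6: 76!=120

Not found, 7 comps


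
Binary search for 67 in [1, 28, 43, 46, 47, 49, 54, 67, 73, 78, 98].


Step 1: lo=0, hi=10, mid=5, val=49
Step 2: lo=6, hi=10, mid=8, val=73
Step 3: lo=6, hi=7, mid=6, val=54
Step 4: lo=7, hi=7, mid=7, val=67

Found at index 7


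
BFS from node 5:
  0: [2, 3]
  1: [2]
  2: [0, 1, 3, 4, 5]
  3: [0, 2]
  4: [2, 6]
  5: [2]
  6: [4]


Visit 5, enqueue [2]
Visit 2, enqueue [0, 1, 3, 4]
Visit 0, enqueue []
Visit 1, enqueue []
Visit 3, enqueue []
Visit 4, enqueue [6]
Visit 6, enqueue []

BFS order: [5, 2, 0, 1, 3, 4, 6]


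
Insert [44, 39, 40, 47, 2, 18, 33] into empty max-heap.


Insert 44: [44]
Insert 39: [44, 39]
Insert 40: [44, 39, 40]
Insert 47: [47, 44, 40, 39]
Insert 2: [47, 44, 40, 39, 2]
Insert 18: [47, 44, 40, 39, 2, 18]
Insert 33: [47, 44, 40, 39, 2, 18, 33]

Final heap: [47, 44, 40, 39, 2, 18, 33]


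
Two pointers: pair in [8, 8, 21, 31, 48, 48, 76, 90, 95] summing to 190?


lo=0(8)+hi=8(95)=103
lo=1(8)+hi=8(95)=103
lo=2(21)+hi=8(95)=116
lo=3(31)+hi=8(95)=126
lo=4(48)+hi=8(95)=143
lo=5(48)+hi=8(95)=143
lo=6(76)+hi=8(95)=171
lo=7(90)+hi=8(95)=185

No pair found


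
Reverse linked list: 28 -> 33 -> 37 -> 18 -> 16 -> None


Step 1: curr=28, set curr.next=prev(None) | reversed so far: 28
Step 2: curr=33, set curr.next=prev(28) | reversed so far: 33 -> 28
Step 3: curr=37, set curr.next=prev(33) | reversed so far: 37 -> 33 -> 28
Step 4: curr=18, set curr.next=prev(37) | reversed so far: 18 -> 37 -> 33 -> 28
Step 5: curr=16, set curr.next=prev(18) | reversed so far: 16 -> 18 -> 37 -> 33 -> 28

16 -> 18 -> 37 -> 33 -> 28 -> None


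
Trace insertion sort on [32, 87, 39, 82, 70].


Initial: [32, 87, 39, 82, 70]
Insert 87: [32, 87, 39, 82, 70]
Insert 39: [32, 39, 87, 82, 70]
Insert 82: [32, 39, 82, 87, 70]
Insert 70: [32, 39, 70, 82, 87]

Sorted: [32, 39, 70, 82, 87]


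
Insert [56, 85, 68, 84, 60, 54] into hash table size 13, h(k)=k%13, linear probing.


Insert 56: h=4 -> slot 4
Insert 85: h=7 -> slot 7
Insert 68: h=3 -> slot 3
Insert 84: h=6 -> slot 6
Insert 60: h=8 -> slot 8
Insert 54: h=2 -> slot 2

Table: [None, None, 54, 68, 56, None, 84, 85, 60, None, None, None, None]


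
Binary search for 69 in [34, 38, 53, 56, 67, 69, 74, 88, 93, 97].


Step 1: lo=0, hi=9, mid=4, val=67
Step 2: lo=5, hi=9, mid=7, val=88
Step 3: lo=5, hi=6, mid=5, val=69

Found at index 5


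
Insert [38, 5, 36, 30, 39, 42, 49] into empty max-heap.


Insert 38: [38]
Insert 5: [38, 5]
Insert 36: [38, 5, 36]
Insert 30: [38, 30, 36, 5]
Insert 39: [39, 38, 36, 5, 30]
Insert 42: [42, 38, 39, 5, 30, 36]
Insert 49: [49, 38, 42, 5, 30, 36, 39]

Final heap: [49, 38, 42, 5, 30, 36, 39]


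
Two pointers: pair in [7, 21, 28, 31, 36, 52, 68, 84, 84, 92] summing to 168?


lo=0(7)+hi=9(92)=99
lo=1(21)+hi=9(92)=113
lo=2(28)+hi=9(92)=120
lo=3(31)+hi=9(92)=123
lo=4(36)+hi=9(92)=128
lo=5(52)+hi=9(92)=144
lo=6(68)+hi=9(92)=160
lo=7(84)+hi=9(92)=176
lo=7(84)+hi=8(84)=168

Yes: 84+84=168


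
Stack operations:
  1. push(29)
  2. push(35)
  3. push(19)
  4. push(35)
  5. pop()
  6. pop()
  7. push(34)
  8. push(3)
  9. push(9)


push(29) -> [29]
push(35) -> [29, 35]
push(19) -> [29, 35, 19]
push(35) -> [29, 35, 19, 35]
pop()->35, [29, 35, 19]
pop()->19, [29, 35]
push(34) -> [29, 35, 34]
push(3) -> [29, 35, 34, 3]
push(9) -> [29, 35, 34, 3, 9]

Final stack: [29, 35, 34, 3, 9]


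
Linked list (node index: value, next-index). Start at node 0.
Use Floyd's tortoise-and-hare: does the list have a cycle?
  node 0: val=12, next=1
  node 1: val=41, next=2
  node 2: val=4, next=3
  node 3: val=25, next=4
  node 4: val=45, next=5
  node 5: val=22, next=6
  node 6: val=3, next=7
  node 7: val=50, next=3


Floyd's tortoise (slow, +1) and hare (fast, +2):
  init: slow=0, fast=0
  step 1: slow=1, fast=2
  step 2: slow=2, fast=4
  step 3: slow=3, fast=6
  step 4: slow=4, fast=3
  step 5: slow=5, fast=5
  slow == fast at node 5: cycle detected

Cycle: yes


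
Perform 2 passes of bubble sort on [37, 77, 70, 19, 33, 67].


Initial: [37, 77, 70, 19, 33, 67]
Pass 1: [37, 70, 19, 33, 67, 77] (4 swaps)
Pass 2: [37, 19, 33, 67, 70, 77] (3 swaps)

After 2 passes: [37, 19, 33, 67, 70, 77]


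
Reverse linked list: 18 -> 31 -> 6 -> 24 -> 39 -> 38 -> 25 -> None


Step 1: curr=18, set curr.next=prev(None) | reversed so far: 18
Step 2: curr=31, set curr.next=prev(18) | reversed so far: 31 -> 18
Step 3: curr=6, set curr.next=prev(31) | reversed so far: 6 -> 31 -> 18
Step 4: curr=24, set curr.next=prev(6) | reversed so far: 24 -> 6 -> 31 -> 18
Step 5: curr=39, set curr.next=prev(24) | reversed so far: 39 -> 24 -> 6 -> 31 -> 18
Step 6: curr=38, set curr.next=prev(39) | reversed so far: 38 -> 39 -> 24 -> 6 -> 31 -> 18
Step 7: curr=25, set curr.next=prev(38) | reversed so far: 25 -> 38 -> 39 -> 24 -> 6 -> 31 -> 18

25 -> 38 -> 39 -> 24 -> 6 -> 31 -> 18 -> None


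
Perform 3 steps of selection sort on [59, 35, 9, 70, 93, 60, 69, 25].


Initial: [59, 35, 9, 70, 93, 60, 69, 25]
Step 1: min=9 at 2
  Swap: [9, 35, 59, 70, 93, 60, 69, 25]
Step 2: min=25 at 7
  Swap: [9, 25, 59, 70, 93, 60, 69, 35]
Step 3: min=35 at 7
  Swap: [9, 25, 35, 70, 93, 60, 69, 59]

After 3 steps: [9, 25, 35, 70, 93, 60, 69, 59]


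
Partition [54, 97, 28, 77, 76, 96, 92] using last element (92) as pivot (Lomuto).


Pivot: 92
  54 <= 92: advance i (no swap)
  28 <= 92: swap -> [54, 28, 97, 77, 76, 96, 92]
  77 <= 92: swap -> [54, 28, 77, 97, 76, 96, 92]
  76 <= 92: swap -> [54, 28, 77, 76, 97, 96, 92]
Place pivot at 4: [54, 28, 77, 76, 92, 96, 97]

Partitioned: [54, 28, 77, 76, 92, 96, 97]


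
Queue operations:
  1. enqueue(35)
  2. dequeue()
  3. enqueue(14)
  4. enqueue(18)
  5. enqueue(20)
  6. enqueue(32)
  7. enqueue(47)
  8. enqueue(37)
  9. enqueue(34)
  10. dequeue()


enqueue(35) -> [35]
dequeue()->35, []
enqueue(14) -> [14]
enqueue(18) -> [14, 18]
enqueue(20) -> [14, 18, 20]
enqueue(32) -> [14, 18, 20, 32]
enqueue(47) -> [14, 18, 20, 32, 47]
enqueue(37) -> [14, 18, 20, 32, 47, 37]
enqueue(34) -> [14, 18, 20, 32, 47, 37, 34]
dequeue()->14, [18, 20, 32, 47, 37, 34]

Final queue: [18, 20, 32, 47, 37, 34]


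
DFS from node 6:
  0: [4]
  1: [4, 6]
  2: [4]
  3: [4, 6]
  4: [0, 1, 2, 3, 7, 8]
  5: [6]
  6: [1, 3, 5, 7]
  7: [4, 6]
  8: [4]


Visit 6, push [7, 5, 3, 1]
Visit 1, push [4]
Visit 4, push [8, 7, 3, 2, 0]
Visit 0, push []
Visit 2, push []
Visit 3, push []
Visit 7, push []
Visit 8, push []
Visit 5, push []

DFS order: [6, 1, 4, 0, 2, 3, 7, 8, 5]


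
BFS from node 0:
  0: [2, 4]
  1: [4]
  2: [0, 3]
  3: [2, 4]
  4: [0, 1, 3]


Visit 0, enqueue [2, 4]
Visit 2, enqueue [3]
Visit 4, enqueue [1]
Visit 3, enqueue []
Visit 1, enqueue []

BFS order: [0, 2, 4, 3, 1]


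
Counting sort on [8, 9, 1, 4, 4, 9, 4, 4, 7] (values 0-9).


Input: [8, 9, 1, 4, 4, 9, 4, 4, 7]
Counts: [0, 1, 0, 0, 4, 0, 0, 1, 1, 2]

Sorted: [1, 4, 4, 4, 4, 7, 8, 9, 9]


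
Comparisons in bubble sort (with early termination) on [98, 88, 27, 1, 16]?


Algorithm: bubble sort (with early termination)
Input: [98, 88, 27, 1, 16]
Sorted: [1, 16, 27, 88, 98]

10


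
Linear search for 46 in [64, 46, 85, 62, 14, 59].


i=0: 64!=46
i=1: 46==46 found!

Found at 1, 2 comps


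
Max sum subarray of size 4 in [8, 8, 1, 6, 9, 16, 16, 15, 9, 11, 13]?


[0:4]: 23
[1:5]: 24
[2:6]: 32
[3:7]: 47
[4:8]: 56
[5:9]: 56
[6:10]: 51
[7:11]: 48

Max: 56 at [4:8]


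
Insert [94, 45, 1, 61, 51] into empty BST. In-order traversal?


Insert 94: root
Insert 45: L from 94
Insert 1: L from 94 -> L from 45
Insert 61: L from 94 -> R from 45
Insert 51: L from 94 -> R from 45 -> L from 61

In-order: [1, 45, 51, 61, 94]


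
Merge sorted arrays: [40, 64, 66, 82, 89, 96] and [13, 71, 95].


Take 13 from B
Take 40 from A
Take 64 from A
Take 66 from A
Take 71 from B
Take 82 from A
Take 89 from A
Take 95 from B

Merged: [13, 40, 64, 66, 71, 82, 89, 95, 96]


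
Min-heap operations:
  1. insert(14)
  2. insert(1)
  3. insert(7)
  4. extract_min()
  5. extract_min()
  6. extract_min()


insert(14) -> [14]
insert(1) -> [1, 14]
insert(7) -> [1, 14, 7]
extract_min()->1, [7, 14]
extract_min()->7, [14]
extract_min()->14, []

Final heap: []


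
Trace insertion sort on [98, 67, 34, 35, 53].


Initial: [98, 67, 34, 35, 53]
Insert 67: [67, 98, 34, 35, 53]
Insert 34: [34, 67, 98, 35, 53]
Insert 35: [34, 35, 67, 98, 53]
Insert 53: [34, 35, 53, 67, 98]

Sorted: [34, 35, 53, 67, 98]


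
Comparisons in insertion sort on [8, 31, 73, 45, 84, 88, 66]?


Algorithm: insertion sort
Input: [8, 31, 73, 45, 84, 88, 66]
Sorted: [8, 31, 45, 66, 73, 84, 88]

10


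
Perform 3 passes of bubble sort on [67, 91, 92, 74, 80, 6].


Initial: [67, 91, 92, 74, 80, 6]
Pass 1: [67, 91, 74, 80, 6, 92] (3 swaps)
Pass 2: [67, 74, 80, 6, 91, 92] (3 swaps)
Pass 3: [67, 74, 6, 80, 91, 92] (1 swaps)

After 3 passes: [67, 74, 6, 80, 91, 92]


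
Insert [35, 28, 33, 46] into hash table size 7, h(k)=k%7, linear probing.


Insert 35: h=0 -> slot 0
Insert 28: h=0, 1 probes -> slot 1
Insert 33: h=5 -> slot 5
Insert 46: h=4 -> slot 4

Table: [35, 28, None, None, 46, 33, None]


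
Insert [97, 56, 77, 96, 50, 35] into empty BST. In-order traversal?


Insert 97: root
Insert 56: L from 97
Insert 77: L from 97 -> R from 56
Insert 96: L from 97 -> R from 56 -> R from 77
Insert 50: L from 97 -> L from 56
Insert 35: L from 97 -> L from 56 -> L from 50

In-order: [35, 50, 56, 77, 96, 97]


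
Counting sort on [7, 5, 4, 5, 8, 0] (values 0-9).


Input: [7, 5, 4, 5, 8, 0]
Counts: [1, 0, 0, 0, 1, 2, 0, 1, 1, 0]

Sorted: [0, 4, 5, 5, 7, 8]


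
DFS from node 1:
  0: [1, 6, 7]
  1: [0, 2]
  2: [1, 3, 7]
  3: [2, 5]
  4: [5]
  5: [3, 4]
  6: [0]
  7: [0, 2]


Visit 1, push [2, 0]
Visit 0, push [7, 6]
Visit 6, push []
Visit 7, push [2]
Visit 2, push [3]
Visit 3, push [5]
Visit 5, push [4]
Visit 4, push []

DFS order: [1, 0, 6, 7, 2, 3, 5, 4]


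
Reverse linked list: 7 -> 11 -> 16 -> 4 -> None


Step 1: curr=7, set curr.next=prev(None) | reversed so far: 7
Step 2: curr=11, set curr.next=prev(7) | reversed so far: 11 -> 7
Step 3: curr=16, set curr.next=prev(11) | reversed so far: 16 -> 11 -> 7
Step 4: curr=4, set curr.next=prev(16) | reversed so far: 4 -> 16 -> 11 -> 7

4 -> 16 -> 11 -> 7 -> None


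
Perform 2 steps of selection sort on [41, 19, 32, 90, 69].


Initial: [41, 19, 32, 90, 69]
Step 1: min=19 at 1
  Swap: [19, 41, 32, 90, 69]
Step 2: min=32 at 2
  Swap: [19, 32, 41, 90, 69]

After 2 steps: [19, 32, 41, 90, 69]


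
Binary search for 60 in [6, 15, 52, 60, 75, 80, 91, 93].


Step 1: lo=0, hi=7, mid=3, val=60

Found at index 3


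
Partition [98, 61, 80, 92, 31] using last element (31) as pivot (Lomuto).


Pivot: 31
Place pivot at 0: [31, 61, 80, 92, 98]

Partitioned: [31, 61, 80, 92, 98]


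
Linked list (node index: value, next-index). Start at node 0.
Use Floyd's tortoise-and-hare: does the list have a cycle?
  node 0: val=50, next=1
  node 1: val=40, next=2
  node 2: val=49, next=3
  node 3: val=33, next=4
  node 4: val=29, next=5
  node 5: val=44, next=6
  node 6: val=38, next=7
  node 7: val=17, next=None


Floyd's tortoise (slow, +1) and hare (fast, +2):
  init: slow=0, fast=0
  step 1: slow=1, fast=2
  step 2: slow=2, fast=4
  step 3: slow=3, fast=6
  step 4: fast 6->7->None, no cycle

Cycle: no


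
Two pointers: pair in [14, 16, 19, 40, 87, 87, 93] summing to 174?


lo=0(14)+hi=6(93)=107
lo=1(16)+hi=6(93)=109
lo=2(19)+hi=6(93)=112
lo=3(40)+hi=6(93)=133
lo=4(87)+hi=6(93)=180
lo=4(87)+hi=5(87)=174

Yes: 87+87=174


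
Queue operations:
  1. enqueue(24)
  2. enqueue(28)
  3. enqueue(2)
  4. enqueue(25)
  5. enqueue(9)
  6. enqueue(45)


enqueue(24) -> [24]
enqueue(28) -> [24, 28]
enqueue(2) -> [24, 28, 2]
enqueue(25) -> [24, 28, 2, 25]
enqueue(9) -> [24, 28, 2, 25, 9]
enqueue(45) -> [24, 28, 2, 25, 9, 45]

Final queue: [24, 28, 2, 25, 9, 45]


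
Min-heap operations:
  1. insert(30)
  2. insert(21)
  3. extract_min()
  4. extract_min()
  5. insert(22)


insert(30) -> [30]
insert(21) -> [21, 30]
extract_min()->21, [30]
extract_min()->30, []
insert(22) -> [22]

Final heap: [22]


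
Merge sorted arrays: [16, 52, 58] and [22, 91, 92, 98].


Take 16 from A
Take 22 from B
Take 52 from A
Take 58 from A

Merged: [16, 22, 52, 58, 91, 92, 98]


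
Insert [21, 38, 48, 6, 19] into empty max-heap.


Insert 21: [21]
Insert 38: [38, 21]
Insert 48: [48, 21, 38]
Insert 6: [48, 21, 38, 6]
Insert 19: [48, 21, 38, 6, 19]

Final heap: [48, 21, 38, 6, 19]


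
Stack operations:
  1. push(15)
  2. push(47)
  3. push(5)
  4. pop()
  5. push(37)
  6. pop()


push(15) -> [15]
push(47) -> [15, 47]
push(5) -> [15, 47, 5]
pop()->5, [15, 47]
push(37) -> [15, 47, 37]
pop()->37, [15, 47]

Final stack: [15, 47]


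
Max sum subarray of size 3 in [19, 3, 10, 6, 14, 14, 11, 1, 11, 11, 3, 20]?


[0:3]: 32
[1:4]: 19
[2:5]: 30
[3:6]: 34
[4:7]: 39
[5:8]: 26
[6:9]: 23
[7:10]: 23
[8:11]: 25
[9:12]: 34

Max: 39 at [4:7]


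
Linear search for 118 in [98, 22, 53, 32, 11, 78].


i=0: 98!=118
i=1: 22!=118
i=2: 53!=118
i=3: 32!=118
i=4: 11!=118
i=5: 78!=118

Not found, 6 comps


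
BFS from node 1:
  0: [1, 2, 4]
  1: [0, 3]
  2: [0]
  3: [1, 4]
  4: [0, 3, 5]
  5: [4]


Visit 1, enqueue [0, 3]
Visit 0, enqueue [2, 4]
Visit 3, enqueue []
Visit 2, enqueue []
Visit 4, enqueue [5]
Visit 5, enqueue []

BFS order: [1, 0, 3, 2, 4, 5]


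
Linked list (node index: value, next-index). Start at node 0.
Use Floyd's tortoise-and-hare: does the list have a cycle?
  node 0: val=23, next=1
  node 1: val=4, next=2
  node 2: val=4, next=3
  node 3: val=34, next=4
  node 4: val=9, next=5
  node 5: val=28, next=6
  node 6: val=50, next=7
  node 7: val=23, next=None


Floyd's tortoise (slow, +1) and hare (fast, +2):
  init: slow=0, fast=0
  step 1: slow=1, fast=2
  step 2: slow=2, fast=4
  step 3: slow=3, fast=6
  step 4: fast 6->7->None, no cycle

Cycle: no


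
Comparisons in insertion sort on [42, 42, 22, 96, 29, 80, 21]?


Algorithm: insertion sort
Input: [42, 42, 22, 96, 29, 80, 21]
Sorted: [21, 22, 29, 42, 42, 80, 96]

16


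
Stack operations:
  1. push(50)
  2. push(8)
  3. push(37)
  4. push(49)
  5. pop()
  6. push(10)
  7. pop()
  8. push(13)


push(50) -> [50]
push(8) -> [50, 8]
push(37) -> [50, 8, 37]
push(49) -> [50, 8, 37, 49]
pop()->49, [50, 8, 37]
push(10) -> [50, 8, 37, 10]
pop()->10, [50, 8, 37]
push(13) -> [50, 8, 37, 13]

Final stack: [50, 8, 37, 13]


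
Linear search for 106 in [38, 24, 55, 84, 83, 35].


i=0: 38!=106
i=1: 24!=106
i=2: 55!=106
i=3: 84!=106
i=4: 83!=106
i=5: 35!=106

Not found, 6 comps


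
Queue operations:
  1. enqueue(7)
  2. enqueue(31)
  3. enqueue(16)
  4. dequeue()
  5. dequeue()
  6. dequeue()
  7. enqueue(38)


enqueue(7) -> [7]
enqueue(31) -> [7, 31]
enqueue(16) -> [7, 31, 16]
dequeue()->7, [31, 16]
dequeue()->31, [16]
dequeue()->16, []
enqueue(38) -> [38]

Final queue: [38]


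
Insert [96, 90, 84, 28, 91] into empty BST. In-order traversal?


Insert 96: root
Insert 90: L from 96
Insert 84: L from 96 -> L from 90
Insert 28: L from 96 -> L from 90 -> L from 84
Insert 91: L from 96 -> R from 90

In-order: [28, 84, 90, 91, 96]


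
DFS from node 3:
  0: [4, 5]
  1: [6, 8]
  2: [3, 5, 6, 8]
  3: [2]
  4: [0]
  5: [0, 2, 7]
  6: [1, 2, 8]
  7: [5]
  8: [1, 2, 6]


Visit 3, push [2]
Visit 2, push [8, 6, 5]
Visit 5, push [7, 0]
Visit 0, push [4]
Visit 4, push []
Visit 7, push []
Visit 6, push [8, 1]
Visit 1, push [8]
Visit 8, push []

DFS order: [3, 2, 5, 0, 4, 7, 6, 1, 8]


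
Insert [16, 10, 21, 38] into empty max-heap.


Insert 16: [16]
Insert 10: [16, 10]
Insert 21: [21, 10, 16]
Insert 38: [38, 21, 16, 10]

Final heap: [38, 21, 16, 10]


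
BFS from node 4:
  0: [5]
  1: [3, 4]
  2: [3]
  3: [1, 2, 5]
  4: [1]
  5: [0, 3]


Visit 4, enqueue [1]
Visit 1, enqueue [3]
Visit 3, enqueue [2, 5]
Visit 2, enqueue []
Visit 5, enqueue [0]
Visit 0, enqueue []

BFS order: [4, 1, 3, 2, 5, 0]


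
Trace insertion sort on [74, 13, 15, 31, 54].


Initial: [74, 13, 15, 31, 54]
Insert 13: [13, 74, 15, 31, 54]
Insert 15: [13, 15, 74, 31, 54]
Insert 31: [13, 15, 31, 74, 54]
Insert 54: [13, 15, 31, 54, 74]

Sorted: [13, 15, 31, 54, 74]
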